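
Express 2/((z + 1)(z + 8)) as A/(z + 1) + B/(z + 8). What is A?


Step 1: Multiply both sides by (z + 1) and set z = -1
Step 2: A = 2 / (-1 + 8)
Step 3: A = 2 / 7
Step 4: A = 2/7

2/7


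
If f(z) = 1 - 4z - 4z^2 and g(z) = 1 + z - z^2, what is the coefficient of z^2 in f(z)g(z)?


Step 1: z^2 term in f*g comes from: (1)*(-z^2) + (-4z)*(z) + (-4z^2)*(1)
Step 2: = -1 - 4 - 4
Step 3: = -9

-9


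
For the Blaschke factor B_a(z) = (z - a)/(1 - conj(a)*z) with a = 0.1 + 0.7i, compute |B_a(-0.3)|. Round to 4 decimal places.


Step 1: Numerator z0 - a = -0.3 - (0.1 + 0.7i) = -0.4 - 0.7i
Step 2: Denominator 1 - conj(a)*z0 = 1 - (0.1 - 0.7i)*(-0.3) = 1.03 - 0.21i
Step 3: |z0 - a|^2 = (-0.4)^2 + (-0.7)^2 = 0.65; |1 - conj(a)*z0|^2 = 1.03^2 + (-0.21)^2 = 1.105
Step 4: |B_a(-0.3)| = sqrt(0.65 / 1.105) = sqrt(0.588235)
Step 5: = 0.767

0.767


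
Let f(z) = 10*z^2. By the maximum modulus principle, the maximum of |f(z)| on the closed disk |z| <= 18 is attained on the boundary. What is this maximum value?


Step 1: On |z| = 18, |f(z)| = 10 * |z|^2 = 10 * 18^2
Step 2: By maximum modulus principle, maximum is on boundary.
Step 3: Maximum = 10 * 324 = 3240

3240


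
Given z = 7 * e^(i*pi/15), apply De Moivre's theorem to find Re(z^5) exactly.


Step 1: By De Moivre's theorem, z^5 = 7^5 * e^(i*5*pi/15) = 16807 * (cos(pi/3) + i*sin(pi/3))
Step 2: |z|^5 = 7^5 = 16807
Step 3: The angle pi/3 already lies in [0, 2*pi)
Step 4: cos(pi/3) = 1/2
Step 5: Re(z^5) = 16807 * 1/2 = 16807/2

16807/2


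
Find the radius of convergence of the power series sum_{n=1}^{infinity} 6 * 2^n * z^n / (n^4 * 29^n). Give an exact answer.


Step 1: General term a_n = 6 * 2^n / (n^4 * 29^n)
Step 2: By the root test, |a_n|^(1/n) = 6^(1/n) * 2 / (n^(4/n) * 29) -> 2/29 as n -> infinity (since 6^(1/n) -> 1 and n^(4/n) -> 1)
Step 3: R = 1/lim|a_n|^(1/n) = 29/2

29/2


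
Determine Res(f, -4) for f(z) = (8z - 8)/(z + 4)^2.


Step 1: Pole of order 2 at z = -4
Step 2: Res = lim d/dz [(z + 4)^2 * f(z)] as z -> -4
Step 3: (z + 4)^2 * f(z) = 8z - 8
Step 4: d/dz[8z - 8] = 8

8


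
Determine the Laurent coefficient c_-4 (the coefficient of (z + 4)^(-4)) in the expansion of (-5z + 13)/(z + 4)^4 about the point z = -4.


Step 1: Write the numerator in powers of (z + 4): -5z + 13 = -5(z + 4) + (-5*(-4) + 13) = -5(z + 4) + 33
Step 2: Divide by (z + 4)^4: f(z) = 33(z + 4)^(-4) - 5(z + 4)^(-3)
Step 3: This finite sum is the Laurent series of f about z = -4.
Step 4: Coefficient of (z + 4)^(-4) = -5*(-4) + 13 = 33

33


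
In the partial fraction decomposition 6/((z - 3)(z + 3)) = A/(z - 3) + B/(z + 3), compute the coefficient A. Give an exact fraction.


Step 1: Multiply both sides by (z - 3) and set z = 3
Step 2: A = 6 / (3 + 3)
Step 3: A = 6 / 6
Step 4: A = 1

1


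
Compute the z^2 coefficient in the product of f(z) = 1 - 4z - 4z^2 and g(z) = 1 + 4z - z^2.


Step 1: z^2 term in f*g comes from: (1)*(-z^2) + (-4z)*(4z) + (-4z^2)*(1)
Step 2: = -1 - 16 - 4
Step 3: = -21

-21


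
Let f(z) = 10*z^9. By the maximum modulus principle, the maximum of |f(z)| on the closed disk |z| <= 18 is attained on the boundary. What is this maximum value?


Step 1: On |z| = 18, |f(z)| = 10 * |z|^9 = 10 * 18^9
Step 2: By maximum modulus principle, maximum is on boundary.
Step 3: Maximum = 10 * 198359290368 = 1983592903680

1983592903680


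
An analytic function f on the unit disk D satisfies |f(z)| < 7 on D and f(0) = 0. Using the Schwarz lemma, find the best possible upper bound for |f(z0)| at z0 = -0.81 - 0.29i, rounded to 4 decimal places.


Step 1: g = f/7 maps D -> D with g(0) = 0, so by the Schwarz lemma |g(z)| <= |z|, i.e. |f(z)| <= 7|z|; this is sharp (f(z) = 7z).
Step 2: |z0|^2 = (-0.81)^2 + (-0.29)^2 = 0.7402
Step 3: |z0| = sqrt(0.7402) = 0.860349
Step 4: Best bound = 7 * |z0| = 7 * 0.860349 = 6.0224

6.0224


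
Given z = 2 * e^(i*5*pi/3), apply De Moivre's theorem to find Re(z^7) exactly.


Step 1: By De Moivre's theorem, z^7 = 2^7 * e^(i*7*5*pi/3) = 128 * (cos(35*pi/3) + i*sin(35*pi/3))
Step 2: |z|^7 = 2^7 = 128
Step 3: Reduce the angle mod 2*pi: 35*pi/3 - 10*pi = 5*pi/3
Step 4: cos(5*pi/3) = 1/2
Step 5: Re(z^7) = 128 * 1/2 = 64

64


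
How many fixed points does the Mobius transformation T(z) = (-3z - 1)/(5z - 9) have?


Step 1: Fixed points satisfy T(z) = z
Step 2: 5z^2 - 6z + 1 = 0
Step 3: Discriminant = (-6)^2 - 4*5*1 = 16
Step 4: Number of fixed points = 2

2


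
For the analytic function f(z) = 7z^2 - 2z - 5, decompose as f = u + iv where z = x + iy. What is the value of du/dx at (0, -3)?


Step 1: f(z) = 7(x+iy)^2 - 2(x+iy) - 5
Step 2: u = 7(x^2 - y^2) - 2x - 5
Step 3: u_x = 14x - 2
Step 4: At (0, -3): u_x = 0 - 2 = -2

-2


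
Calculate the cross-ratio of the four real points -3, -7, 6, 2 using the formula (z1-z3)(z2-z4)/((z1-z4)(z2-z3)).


Step 1: (z1-z3)(z2-z4) = (-9) * (-9) = 81
Step 2: (z1-z4)(z2-z3) = (-5) * (-13) = 65
Step 3: Cross-ratio = 81/65 = 81/65

81/65


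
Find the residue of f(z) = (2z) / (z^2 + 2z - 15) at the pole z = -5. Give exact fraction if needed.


Step 1: Q(z) = z^2 + 2z - 15 = (z + 5)(z - 3)
Step 2: Q'(z) = 2z + 2
Step 3: Q'(-5) = -8, P(-5) = -10
Step 4: Res = P(-5)/Q'(-5) = -10/(-8) = 5/4

5/4


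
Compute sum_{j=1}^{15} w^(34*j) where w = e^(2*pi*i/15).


Step 1: The sum sum_{j=1}^{n} w^(k*j) equals n if n | k, else 0.
Step 2: Here n = 15, k = 34
Step 3: Does n divide k? 15 | 34 -> False
Step 4: Sum = 0

0


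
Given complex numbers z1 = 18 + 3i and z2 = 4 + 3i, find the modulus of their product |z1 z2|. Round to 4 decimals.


Step 1: |z1| = sqrt(18^2 + 3^2) = sqrt(333)
Step 2: |z2| = sqrt(4^2 + 3^2) = sqrt(25)
Step 3: |z1*z2| = |z1|*|z2| = sqrt(333) * sqrt(25) = sqrt(333 * 25) = sqrt(8325)
Step 4: = 91.2414

91.2414


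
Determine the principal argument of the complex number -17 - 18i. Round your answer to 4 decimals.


Step 1: z = -17 - 18i
Step 2: arg(z) = atan2(-18, -17)
Step 3: arg(z) = -2.3276

-2.3276


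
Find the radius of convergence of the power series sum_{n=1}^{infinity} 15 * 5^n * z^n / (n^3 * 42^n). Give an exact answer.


Step 1: General term a_n = 15 * 5^n / (n^3 * 42^n)
Step 2: By the root test, |a_n|^(1/n) = 15^(1/n) * 5 / (n^(3/n) * 42) -> 5/42 as n -> infinity (since 15^(1/n) -> 1 and n^(3/n) -> 1)
Step 3: R = 1/lim|a_n|^(1/n) = 42/5

42/5


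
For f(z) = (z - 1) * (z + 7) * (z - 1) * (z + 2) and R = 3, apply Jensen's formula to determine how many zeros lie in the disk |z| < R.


Jensen's formula: (1/2pi)*integral log|f(Re^it)|dt = log|f(0)| + sum_{|a_k|<R} log(R/|a_k|)
Step 1: f(0) = (-1) * 7 * (-1) * 2 = 14
Step 2: log|f(0)| = log|1| + log|-7| + log|1| + log|-2| = 2.6391
Step 3: Zeros inside |z| < 3: 1, 1, -2
Step 4: Jensen sum = log(3/1) + log(3/1) + log(3/2) = 2.6027
Step 5: n(R) = number of terms in the Jensen sum = count of zeros inside |z| < 3 = 3

3


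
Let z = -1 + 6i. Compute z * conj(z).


Step 1: conj(z) = -1 - 6i
Step 2: z * conj(z) = (-1)^2 + 6^2
Step 3: = 1 + 36 = 37

37


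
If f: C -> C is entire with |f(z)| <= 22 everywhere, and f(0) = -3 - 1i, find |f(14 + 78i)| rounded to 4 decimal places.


Step 1: By Liouville's theorem, a bounded entire function is constant.
Step 2: f(z) = f(0) = -3 - 1i for all z.
Step 3: |f(w)| = |-3 - 1i| = sqrt(9 + 1)
Step 4: = 3.1623

3.1623


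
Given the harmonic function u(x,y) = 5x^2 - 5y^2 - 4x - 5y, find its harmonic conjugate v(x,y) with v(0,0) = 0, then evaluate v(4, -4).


Step 1: v_x = -u_y = 10y + 5
Step 2: v_y = u_x = 10x - 4
Step 3: v = 10xy + 5x - 4y + C
Step 4: v(0,0) = 0 => C = 0
Step 5: v(4, -4) = -124

-124


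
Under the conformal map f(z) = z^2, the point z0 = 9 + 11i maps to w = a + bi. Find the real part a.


Step 1: z0 = 9 + 11i
Step 2: z0^2 = 9^2 - 11^2 + 198i
Step 3: real part = 81 - 121 = -40

-40


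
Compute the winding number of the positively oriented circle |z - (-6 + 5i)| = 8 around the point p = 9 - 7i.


Step 1: Center c = (-6, 5), radius = 8
Step 2: |p - c|^2 = 15^2 + (-12)^2 = 369
Step 3: r^2 = 64
Step 4: |p-c| > r so winding number = 0

0


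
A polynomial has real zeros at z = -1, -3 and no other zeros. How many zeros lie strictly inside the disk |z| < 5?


Step 1: Check each root:
  z = -1: |-1| = 1 < 5
  z = -3: |-3| = 3 < 5
Step 2: Count = 2

2


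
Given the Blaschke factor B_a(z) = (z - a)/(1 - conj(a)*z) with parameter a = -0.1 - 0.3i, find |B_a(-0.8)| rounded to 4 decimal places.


Step 1: Numerator z0 - a = -0.8 - (-0.1 - 0.3i) = -0.7 + 0.3i
Step 2: Denominator 1 - conj(a)*z0 = 1 - (-0.1 + 0.3i)*(-0.8) = 0.92 + 0.24i
Step 3: |z0 - a|^2 = (-0.7)^2 + 0.3^2 = 0.58; |1 - conj(a)*z0|^2 = 0.92^2 + 0.24^2 = 0.904
Step 4: |B_a(-0.8)| = sqrt(0.58 / 0.904) = sqrt(0.641593)
Step 5: = 0.801

0.801


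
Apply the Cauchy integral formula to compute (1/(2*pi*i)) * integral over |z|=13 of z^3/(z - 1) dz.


Step 1: f(z) = z^3, a = 1 is inside |z| = 13
Step 2: By Cauchy integral formula: (1/(2pi*i)) * integral = f(a)
Step 3: f(1) = 1^3 = 1

1


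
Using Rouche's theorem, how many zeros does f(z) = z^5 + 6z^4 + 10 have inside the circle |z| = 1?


Step 1: On |z| = 1 the three terms have sizes |z^5| = 1^5 = 1, |6z^4| = 6*1^4 = 6, |10| = 10
Step 2: The dominant term is g(z) = 10; let h(z) = z^5 + 6z^4 so f = g + h
Step 3: On |z| = 1: |g| = 10 and |h| <= 1 + 6 = 7
Step 4: Since 10 > 7, |h| < |g| on |z| = 1, so by Rouche f has the same number of zeros as g inside |z| < 1
Step 5: g(z) = 10 is a nonzero constant with no zeros inside |z| < 1. Answer = 0

0


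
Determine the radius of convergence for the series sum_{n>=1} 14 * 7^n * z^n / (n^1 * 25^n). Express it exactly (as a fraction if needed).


Step 1: General term a_n = 14 * 7^n / (n^1 * 25^n)
Step 2: By the root test, |a_n|^(1/n) = 14^(1/n) * 7 / (n^(1/n) * 25) -> 7/25 as n -> infinity (since 14^(1/n) -> 1 and n^(1/n) -> 1)
Step 3: R = 1/lim|a_n|^(1/n) = 25/7

25/7


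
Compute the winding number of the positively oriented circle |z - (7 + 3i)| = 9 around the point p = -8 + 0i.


Step 1: Center c = (7, 3), radius = 9
Step 2: |p - c|^2 = (-15)^2 + (-3)^2 = 234
Step 3: r^2 = 81
Step 4: |p-c| > r so winding number = 0

0


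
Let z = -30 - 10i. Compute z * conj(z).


Step 1: conj(z) = -30 + 10i
Step 2: z * conj(z) = (-30)^2 + (-10)^2
Step 3: = 900 + 100 = 1000

1000


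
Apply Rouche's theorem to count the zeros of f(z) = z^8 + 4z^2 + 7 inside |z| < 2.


Step 1: On |z| = 2 the three terms have sizes |z^8| = 2^8 = 256, |4z^2| = 4*2^2 = 16, |7| = 7
Step 2: The dominant term is g(z) = z^8; let h(z) = 4z^2 + 7 so f = g + h
Step 3: On |z| = 2: |g| = 256 and |h| <= 16 + 7 = 23
Step 4: Since 256 > 23, |h| < |g| on |z| = 2, so by Rouche f has the same number of zeros as g inside |z| < 2
Step 5: g(z) = z^8 has 8 zeros (all at the origin) inside |z| < 2. Answer = 8

8


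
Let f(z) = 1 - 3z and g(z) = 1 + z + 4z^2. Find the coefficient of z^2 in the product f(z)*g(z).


Step 1: z^2 term in f*g comes from: (1)*(4z^2) + (-3z)*(z) + (0)*(1)
Step 2: = 4 - 3 + 0
Step 3: = 1

1


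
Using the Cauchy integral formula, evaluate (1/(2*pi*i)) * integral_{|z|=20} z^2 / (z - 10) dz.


Step 1: f(z) = z^2, a = 10 is inside |z| = 20
Step 2: By Cauchy integral formula: (1/(2pi*i)) * integral = f(a)
Step 3: f(10) = 10^2 = 100

100


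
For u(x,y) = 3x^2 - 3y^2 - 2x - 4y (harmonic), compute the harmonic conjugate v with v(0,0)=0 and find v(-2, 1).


Step 1: v_x = -u_y = 6y + 4
Step 2: v_y = u_x = 6x - 2
Step 3: v = 6xy + 4x - 2y + C
Step 4: v(0,0) = 0 => C = 0
Step 5: v(-2, 1) = -22

-22


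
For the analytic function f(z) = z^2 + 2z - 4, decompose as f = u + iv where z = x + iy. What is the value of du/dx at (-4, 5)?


Step 1: f(z) = (x+iy)^2 + 2(x+iy) - 4
Step 2: u = (x^2 - y^2) + 2x - 4
Step 3: u_x = 2x + 2
Step 4: At (-4, 5): u_x = -8 + 2 = -6

-6


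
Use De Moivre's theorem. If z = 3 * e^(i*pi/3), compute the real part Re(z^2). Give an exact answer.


Step 1: By De Moivre's theorem, z^2 = 3^2 * e^(i*2*pi/3) = 9 * (cos(2*pi/3) + i*sin(2*pi/3))
Step 2: |z|^2 = 3^2 = 9
Step 3: The angle 2*pi/3 already lies in [0, 2*pi)
Step 4: cos(2*pi/3) = -1/2
Step 5: Re(z^2) = 9 * (-1/2) = -9/2

-9/2


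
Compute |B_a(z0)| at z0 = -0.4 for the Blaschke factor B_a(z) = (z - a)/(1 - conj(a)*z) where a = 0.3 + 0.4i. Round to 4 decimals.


Step 1: Numerator z0 - a = -0.4 - (0.3 + 0.4i) = -0.7 - 0.4i
Step 2: Denominator 1 - conj(a)*z0 = 1 - (0.3 - 0.4i)*(-0.4) = 1.12 - 0.16i
Step 3: |z0 - a|^2 = (-0.7)^2 + (-0.4)^2 = 0.65; |1 - conj(a)*z0|^2 = 1.12^2 + (-0.16)^2 = 1.28
Step 4: |B_a(-0.4)| = sqrt(0.65 / 1.28) = sqrt(0.507812)
Step 5: = 0.7126

0.7126


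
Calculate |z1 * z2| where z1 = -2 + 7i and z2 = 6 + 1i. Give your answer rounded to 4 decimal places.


Step 1: |z1| = sqrt((-2)^2 + 7^2) = sqrt(53)
Step 2: |z2| = sqrt(6^2 + 1^2) = sqrt(37)
Step 3: |z1*z2| = |z1|*|z2| = sqrt(53) * sqrt(37) = sqrt(53 * 37) = sqrt(1961)
Step 4: = 44.2832

44.2832


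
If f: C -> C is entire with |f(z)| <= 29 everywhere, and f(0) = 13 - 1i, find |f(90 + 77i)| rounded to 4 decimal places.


Step 1: By Liouville's theorem, a bounded entire function is constant.
Step 2: f(z) = f(0) = 13 - 1i for all z.
Step 3: |f(w)| = |13 - 1i| = sqrt(169 + 1)
Step 4: = 13.0384

13.0384


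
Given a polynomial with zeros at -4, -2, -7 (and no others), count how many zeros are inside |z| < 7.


Step 1: Check each root:
  z = -4: |-4| = 4 < 7
  z = -2: |-2| = 2 < 7
  z = -7: |-7| = 7 >= 7
Step 2: Count = 2

2


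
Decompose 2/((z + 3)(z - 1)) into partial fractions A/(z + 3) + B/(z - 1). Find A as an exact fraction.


Step 1: Multiply both sides by (z + 3) and set z = -3
Step 2: A = 2 / (-3 - 1)
Step 3: A = 2 / (-4)
Step 4: A = -1/2

-1/2


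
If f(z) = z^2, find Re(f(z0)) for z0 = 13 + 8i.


Step 1: z0 = 13 + 8i
Step 2: z0^2 = 13^2 - 8^2 + 208i
Step 3: real part = 169 - 64 = 105

105


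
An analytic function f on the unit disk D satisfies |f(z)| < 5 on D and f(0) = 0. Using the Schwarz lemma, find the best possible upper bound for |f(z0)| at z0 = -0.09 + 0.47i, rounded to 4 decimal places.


Step 1: g = f/5 maps D -> D with g(0) = 0, so by the Schwarz lemma |g(z)| <= |z|, i.e. |f(z)| <= 5|z|; this is sharp (f(z) = 5z).
Step 2: |z0|^2 = (-0.09)^2 + 0.47^2 = 0.229
Step 3: |z0| = sqrt(0.229) = 0.478539
Step 4: Best bound = 5 * |z0| = 5 * 0.478539 = 2.3927

2.3927


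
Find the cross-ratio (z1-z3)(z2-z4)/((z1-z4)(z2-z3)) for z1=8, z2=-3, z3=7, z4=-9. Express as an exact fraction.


Step 1: (z1-z3)(z2-z4) = 1 * 6 = 6
Step 2: (z1-z4)(z2-z3) = 17 * (-10) = -170
Step 3: Cross-ratio = -6/170 = -3/85

-3/85


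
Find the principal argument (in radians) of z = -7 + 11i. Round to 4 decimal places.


Step 1: z = -7 + 11i
Step 2: arg(z) = atan2(11, -7)
Step 3: arg(z) = 2.1375

2.1375


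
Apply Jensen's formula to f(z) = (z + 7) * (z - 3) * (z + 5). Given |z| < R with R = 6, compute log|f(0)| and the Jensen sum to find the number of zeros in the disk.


Jensen's formula: (1/2pi)*integral log|f(Re^it)|dt = log|f(0)| + sum_{|a_k|<R} log(R/|a_k|)
Step 1: f(0) = 7 * (-3) * 5 = -105
Step 2: log|f(0)| = log|-7| + log|3| + log|-5| = 4.654
Step 3: Zeros inside |z| < 6: 3, -5
Step 4: Jensen sum = log(6/3) + log(6/5) = 0.8755
Step 5: n(R) = number of terms in the Jensen sum = count of zeros inside |z| < 6 = 2

2


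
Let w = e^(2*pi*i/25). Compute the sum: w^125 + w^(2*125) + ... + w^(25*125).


Step 1: The sum sum_{j=1}^{n} w^(k*j) equals n if n | k, else 0.
Step 2: Here n = 25, k = 125
Step 3: Does n divide k? 25 | 125 -> True
Step 4: Sum = 25

25


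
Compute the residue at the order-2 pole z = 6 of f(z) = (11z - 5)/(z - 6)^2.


Step 1: Pole of order 2 at z = 6
Step 2: Res = lim d/dz [(z - 6)^2 * f(z)] as z -> 6
Step 3: (z - 6)^2 * f(z) = 11z - 5
Step 4: d/dz[11z - 5] = 11

11


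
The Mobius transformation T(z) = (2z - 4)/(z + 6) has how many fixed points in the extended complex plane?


Step 1: Fixed points satisfy T(z) = z
Step 2: z^2 + 4z + 4 = 0
Step 3: Discriminant = 4^2 - 4*1*4 = 0
Step 4: Number of fixed points = 1

1


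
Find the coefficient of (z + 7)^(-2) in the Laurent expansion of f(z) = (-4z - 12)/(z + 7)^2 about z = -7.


Step 1: Write the numerator in powers of (z + 7): -4z - 12 = -4(z + 7) + (-4*(-7) - 12) = -4(z + 7) + 16
Step 2: Divide by (z + 7)^2: f(z) = 16(z + 7)^(-2) - 4(z + 7)^(-1)
Step 3: This finite sum is the Laurent series of f about z = -7.
Step 4: Coefficient of (z + 7)^(-2) = -4*(-7) - 12 = 16

16


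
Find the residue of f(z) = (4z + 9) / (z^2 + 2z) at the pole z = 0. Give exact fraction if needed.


Step 1: Q(z) = z^2 + 2z = (z)(z + 2)
Step 2: Q'(z) = 2z + 2
Step 3: Q'(0) = 2, P(0) = 9
Step 4: Res = P(0)/Q'(0) = 9/2 = 9/2

9/2


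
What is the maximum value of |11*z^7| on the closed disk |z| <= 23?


Step 1: On |z| = 23, |f(z)| = 11 * |z|^7 = 11 * 23^7
Step 2: By maximum modulus principle, maximum is on boundary.
Step 3: Maximum = 11 * 3404825447 = 37453079917

37453079917


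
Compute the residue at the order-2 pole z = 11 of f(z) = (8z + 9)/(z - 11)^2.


Step 1: Pole of order 2 at z = 11
Step 2: Res = lim d/dz [(z - 11)^2 * f(z)] as z -> 11
Step 3: (z - 11)^2 * f(z) = 8z + 9
Step 4: d/dz[8z + 9] = 8

8


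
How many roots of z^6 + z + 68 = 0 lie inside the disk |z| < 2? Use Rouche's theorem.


Step 1: On |z| = 2 the three terms have sizes |z^6| = 2^6 = 64, |z| = 2, |68| = 68
Step 2: The dominant term is g(z) = 68; let h(z) = z^6 + z so f = g + h
Step 3: On |z| = 2: |g| = 68 and |h| <= 64 + 2 = 66
Step 4: Since 68 > 66, |h| < |g| on |z| = 2, so by Rouche f has the same number of zeros as g inside |z| < 2
Step 5: g(z) = 68 is a nonzero constant with no zeros inside |z| < 2. Answer = 0

0


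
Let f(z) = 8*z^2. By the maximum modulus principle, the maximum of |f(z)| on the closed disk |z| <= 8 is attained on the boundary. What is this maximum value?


Step 1: On |z| = 8, |f(z)| = 8 * |z|^2 = 8 * 8^2
Step 2: By maximum modulus principle, maximum is on boundary.
Step 3: Maximum = 8 * 64 = 512

512


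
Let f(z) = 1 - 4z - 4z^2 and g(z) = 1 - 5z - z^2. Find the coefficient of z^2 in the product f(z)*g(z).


Step 1: z^2 term in f*g comes from: (1)*(-z^2) + (-4z)*(-5z) + (-4z^2)*(1)
Step 2: = -1 + 20 - 4
Step 3: = 15

15


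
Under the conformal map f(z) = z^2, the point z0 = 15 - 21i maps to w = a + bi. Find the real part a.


Step 1: z0 = 15 - 21i
Step 2: z0^2 = 15^2 - (-21)^2 - 630i
Step 3: real part = 225 - 441 = -216

-216


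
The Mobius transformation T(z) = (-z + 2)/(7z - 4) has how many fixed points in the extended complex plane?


Step 1: Fixed points satisfy T(z) = z
Step 2: 7z^2 - 3z - 2 = 0
Step 3: Discriminant = (-3)^2 - 4*7*(-2) = 65
Step 4: Number of fixed points = 2

2


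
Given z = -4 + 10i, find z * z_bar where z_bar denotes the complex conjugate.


Step 1: conj(z) = -4 - 10i
Step 2: z * conj(z) = (-4)^2 + 10^2
Step 3: = 16 + 100 = 116

116


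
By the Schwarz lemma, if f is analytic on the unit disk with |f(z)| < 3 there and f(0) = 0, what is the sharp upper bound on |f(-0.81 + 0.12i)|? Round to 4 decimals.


Step 1: g = f/3 maps D -> D with g(0) = 0, so by the Schwarz lemma |g(z)| <= |z|, i.e. |f(z)| <= 3|z|; this is sharp (f(z) = 3z).
Step 2: |z0|^2 = (-0.81)^2 + 0.12^2 = 0.6705
Step 3: |z0| = sqrt(0.6705) = 0.818841
Step 4: Best bound = 3 * |z0| = 3 * 0.818841 = 2.4565

2.4565


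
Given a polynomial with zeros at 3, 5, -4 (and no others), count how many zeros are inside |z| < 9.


Step 1: Check each root:
  z = 3: |3| = 3 < 9
  z = 5: |5| = 5 < 9
  z = -4: |-4| = 4 < 9
Step 2: Count = 3

3


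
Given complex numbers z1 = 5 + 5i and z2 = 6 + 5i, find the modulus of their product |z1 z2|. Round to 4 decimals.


Step 1: |z1| = sqrt(5^2 + 5^2) = sqrt(50)
Step 2: |z2| = sqrt(6^2 + 5^2) = sqrt(61)
Step 3: |z1*z2| = |z1|*|z2| = sqrt(50) * sqrt(61) = sqrt(50 * 61) = sqrt(3050)
Step 4: = 55.2268

55.2268


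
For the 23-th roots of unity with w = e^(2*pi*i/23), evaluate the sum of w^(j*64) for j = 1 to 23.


Step 1: The sum sum_{j=1}^{n} w^(k*j) equals n if n | k, else 0.
Step 2: Here n = 23, k = 64
Step 3: Does n divide k? 23 | 64 -> False
Step 4: Sum = 0

0


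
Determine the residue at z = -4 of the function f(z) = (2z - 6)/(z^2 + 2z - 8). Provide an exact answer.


Step 1: Q(z) = z^2 + 2z - 8 = (z + 4)(z - 2)
Step 2: Q'(z) = 2z + 2
Step 3: Q'(-4) = -6, P(-4) = -14
Step 4: Res = P(-4)/Q'(-4) = -14/(-6) = 7/3

7/3


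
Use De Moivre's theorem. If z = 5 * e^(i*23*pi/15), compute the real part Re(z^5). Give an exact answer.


Step 1: By De Moivre's theorem, z^5 = 5^5 * e^(i*5*23*pi/15) = 3125 * (cos(23*pi/3) + i*sin(23*pi/3))
Step 2: |z|^5 = 5^5 = 3125
Step 3: Reduce the angle mod 2*pi: 23*pi/3 - 6*pi = 5*pi/3
Step 4: cos(5*pi/3) = 1/2
Step 5: Re(z^5) = 3125 * 1/2 = 3125/2

3125/2


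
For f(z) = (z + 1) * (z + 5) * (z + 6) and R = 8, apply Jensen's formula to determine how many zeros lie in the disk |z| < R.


Jensen's formula: (1/2pi)*integral log|f(Re^it)|dt = log|f(0)| + sum_{|a_k|<R} log(R/|a_k|)
Step 1: f(0) = 1 * 5 * 6 = 30
Step 2: log|f(0)| = log|-1| + log|-5| + log|-6| = 3.4012
Step 3: Zeros inside |z| < 8: -1, -5, -6
Step 4: Jensen sum = log(8/1) + log(8/5) + log(8/6) = 2.8371
Step 5: n(R) = number of terms in the Jensen sum = count of zeros inside |z| < 8 = 3

3


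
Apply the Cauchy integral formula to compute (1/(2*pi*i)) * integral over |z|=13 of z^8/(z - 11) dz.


Step 1: f(z) = z^8, a = 11 is inside |z| = 13
Step 2: By Cauchy integral formula: (1/(2pi*i)) * integral = f(a)
Step 3: f(11) = 11^8 = 214358881

214358881


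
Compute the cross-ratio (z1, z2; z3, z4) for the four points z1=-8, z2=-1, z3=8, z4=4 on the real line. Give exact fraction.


Step 1: (z1-z3)(z2-z4) = (-16) * (-5) = 80
Step 2: (z1-z4)(z2-z3) = (-12) * (-9) = 108
Step 3: Cross-ratio = 80/108 = 20/27

20/27


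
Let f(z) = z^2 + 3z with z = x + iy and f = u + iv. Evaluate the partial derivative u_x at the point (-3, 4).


Step 1: f(z) = (x+iy)^2 + 3(x+iy) + 0
Step 2: u = (x^2 - y^2) + 3x + 0
Step 3: u_x = 2x + 3
Step 4: At (-3, 4): u_x = -6 + 3 = -3

-3


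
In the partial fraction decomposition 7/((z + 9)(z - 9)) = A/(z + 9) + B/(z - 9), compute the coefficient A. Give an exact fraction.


Step 1: Multiply both sides by (z + 9) and set z = -9
Step 2: A = 7 / (-9 - 9)
Step 3: A = 7 / (-18)
Step 4: A = -7/18

-7/18


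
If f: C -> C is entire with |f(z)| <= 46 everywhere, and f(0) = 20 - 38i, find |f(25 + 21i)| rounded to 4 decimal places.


Step 1: By Liouville's theorem, a bounded entire function is constant.
Step 2: f(z) = f(0) = 20 - 38i for all z.
Step 3: |f(w)| = |20 - 38i| = sqrt(400 + 1444)
Step 4: = 42.9418

42.9418


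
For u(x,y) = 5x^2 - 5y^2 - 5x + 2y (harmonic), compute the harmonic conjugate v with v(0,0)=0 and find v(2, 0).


Step 1: v_x = -u_y = 10y - 2
Step 2: v_y = u_x = 10x - 5
Step 3: v = 10xy - 2x - 5y + C
Step 4: v(0,0) = 0 => C = 0
Step 5: v(2, 0) = -4

-4


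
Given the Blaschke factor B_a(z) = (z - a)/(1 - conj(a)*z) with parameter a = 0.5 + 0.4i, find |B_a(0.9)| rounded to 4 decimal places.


Step 1: Numerator z0 - a = 0.9 - (0.5 + 0.4i) = 0.4 - 0.4i
Step 2: Denominator 1 - conj(a)*z0 = 1 - (0.5 - 0.4i)*0.9 = 0.55 + 0.36i
Step 3: |z0 - a|^2 = 0.4^2 + (-0.4)^2 = 0.32; |1 - conj(a)*z0|^2 = 0.55^2 + 0.36^2 = 0.4321
Step 4: |B_a(0.9)| = sqrt(0.32 / 0.4321) = sqrt(0.740569)
Step 5: = 0.8606

0.8606


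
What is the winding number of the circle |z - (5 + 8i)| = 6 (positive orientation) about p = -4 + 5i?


Step 1: Center c = (5, 8), radius = 6
Step 2: |p - c|^2 = (-9)^2 + (-3)^2 = 90
Step 3: r^2 = 36
Step 4: |p-c| > r so winding number = 0

0


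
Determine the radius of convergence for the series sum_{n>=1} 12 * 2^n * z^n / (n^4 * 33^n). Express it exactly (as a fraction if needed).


Step 1: General term a_n = 12 * 2^n / (n^4 * 33^n)
Step 2: By the root test, |a_n|^(1/n) = 12^(1/n) * 2 / (n^(4/n) * 33) -> 2/33 as n -> infinity (since 12^(1/n) -> 1 and n^(4/n) -> 1)
Step 3: R = 1/lim|a_n|^(1/n) = 33/2

33/2


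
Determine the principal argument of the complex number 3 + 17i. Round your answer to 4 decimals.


Step 1: z = 3 + 17i
Step 2: arg(z) = atan2(17, 3)
Step 3: arg(z) = 1.3961

1.3961


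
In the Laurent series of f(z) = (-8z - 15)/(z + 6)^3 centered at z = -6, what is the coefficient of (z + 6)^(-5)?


Step 1: Write the numerator in powers of (z + 6): -8z - 15 = -8(z + 6) + (-8*(-6) - 15) = -8(z + 6) + 33
Step 2: Divide by (z + 6)^3: f(z) = 33(z + 6)^(-3) - 8(z + 6)^(-2)
Step 3: This finite sum is the Laurent series of f about z = -6.
Step 4: Only the powers -3 and -2 appear, so the coefficient of (z + 6)^(-5) = 0

0


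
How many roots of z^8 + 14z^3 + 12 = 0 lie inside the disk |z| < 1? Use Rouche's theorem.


Step 1: On |z| = 1 the three terms have sizes |z^8| = 1^8 = 1, |14z^3| = 14*1^3 = 14, |12| = 12
Step 2: The dominant term is g(z) = 14z^3; let h(z) = z^8 + 12 so f = g + h
Step 3: On |z| = 1: |g| = 14 and |h| <= 1 + 12 = 13
Step 4: Since 14 > 13, |h| < |g| on |z| = 1, so by Rouche f has the same number of zeros as g inside |z| < 1
Step 5: g(z) = 14z^3 has 3 zeros (at the origin, multiplicity 3) inside |z| < 1. Answer = 3

3


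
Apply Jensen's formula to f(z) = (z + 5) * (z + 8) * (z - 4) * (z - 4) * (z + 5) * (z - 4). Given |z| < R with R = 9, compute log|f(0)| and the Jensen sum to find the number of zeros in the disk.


Jensen's formula: (1/2pi)*integral log|f(Re^it)|dt = log|f(0)| + sum_{|a_k|<R} log(R/|a_k|)
Step 1: f(0) = 5 * 8 * (-4) * (-4) * 5 * (-4) = -12800
Step 2: log|f(0)| = log|-5| + log|-8| + log|4| + log|4| + log|-5| + log|4| = 9.4572
Step 3: Zeros inside |z| < 9: -5, -8, 4, 4, -5, 4
Step 4: Jensen sum = log(9/5) + log(9/8) + log(9/4) + log(9/4) + log(9/5) + log(9/4) = 3.7261
Step 5: n(R) = number of terms in the Jensen sum = count of zeros inside |z| < 9 = 6

6


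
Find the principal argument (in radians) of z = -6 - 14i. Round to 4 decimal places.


Step 1: z = -6 - 14i
Step 2: arg(z) = atan2(-14, -6)
Step 3: arg(z) = -1.9757

-1.9757


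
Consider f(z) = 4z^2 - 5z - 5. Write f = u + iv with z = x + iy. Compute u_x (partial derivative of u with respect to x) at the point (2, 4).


Step 1: f(z) = 4(x+iy)^2 - 5(x+iy) - 5
Step 2: u = 4(x^2 - y^2) - 5x - 5
Step 3: u_x = 8x - 5
Step 4: At (2, 4): u_x = 16 - 5 = 11

11


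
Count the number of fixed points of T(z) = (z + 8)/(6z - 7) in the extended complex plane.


Step 1: Fixed points satisfy T(z) = z
Step 2: 6z^2 - 8z - 8 = 0
Step 3: Discriminant = (-8)^2 - 4*6*(-8) = 256
Step 4: Number of fixed points = 2

2


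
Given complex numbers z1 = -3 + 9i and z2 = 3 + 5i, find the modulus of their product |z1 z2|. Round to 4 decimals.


Step 1: |z1| = sqrt((-3)^2 + 9^2) = sqrt(90)
Step 2: |z2| = sqrt(3^2 + 5^2) = sqrt(34)
Step 3: |z1*z2| = |z1|*|z2| = sqrt(90) * sqrt(34) = sqrt(90 * 34) = sqrt(3060)
Step 4: = 55.3173

55.3173


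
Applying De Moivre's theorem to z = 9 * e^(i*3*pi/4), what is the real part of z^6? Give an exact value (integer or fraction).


Step 1: By De Moivre's theorem, z^6 = 9^6 * e^(i*6*3*pi/4) = 531441 * (cos(9*pi/2) + i*sin(9*pi/2))
Step 2: |z|^6 = 9^6 = 531441
Step 3: Reduce the angle mod 2*pi: 9*pi/2 - 4*pi = pi/2
Step 4: cos(pi/2) = 0
Step 5: Re(z^6) = 531441 * 0 = 0

0


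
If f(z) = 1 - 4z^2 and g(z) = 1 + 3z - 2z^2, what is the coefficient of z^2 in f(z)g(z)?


Step 1: z^2 term in f*g comes from: (1)*(-2z^2) + (0)*(3z) + (-4z^2)*(1)
Step 2: = -2 + 0 - 4
Step 3: = -6

-6


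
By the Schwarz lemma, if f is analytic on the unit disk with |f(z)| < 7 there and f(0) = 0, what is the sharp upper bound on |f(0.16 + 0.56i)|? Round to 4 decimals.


Step 1: g = f/7 maps D -> D with g(0) = 0, so by the Schwarz lemma |g(z)| <= |z|, i.e. |f(z)| <= 7|z|; this is sharp (f(z) = 7z).
Step 2: |z0|^2 = 0.16^2 + 0.56^2 = 0.3392
Step 3: |z0| = sqrt(0.3392) = 0.582409
Step 4: Best bound = 7 * |z0| = 7 * 0.582409 = 4.0769

4.0769


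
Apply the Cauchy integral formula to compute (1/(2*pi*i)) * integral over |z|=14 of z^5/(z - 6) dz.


Step 1: f(z) = z^5, a = 6 is inside |z| = 14
Step 2: By Cauchy integral formula: (1/(2pi*i)) * integral = f(a)
Step 3: f(6) = 6^5 = 7776

7776


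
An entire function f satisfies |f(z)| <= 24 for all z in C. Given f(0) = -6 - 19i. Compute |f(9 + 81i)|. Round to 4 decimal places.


Step 1: By Liouville's theorem, a bounded entire function is constant.
Step 2: f(z) = f(0) = -6 - 19i for all z.
Step 3: |f(w)| = |-6 - 19i| = sqrt(36 + 361)
Step 4: = 19.9249

19.9249


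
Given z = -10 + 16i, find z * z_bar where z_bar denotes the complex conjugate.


Step 1: conj(z) = -10 - 16i
Step 2: z * conj(z) = (-10)^2 + 16^2
Step 3: = 100 + 256 = 356

356


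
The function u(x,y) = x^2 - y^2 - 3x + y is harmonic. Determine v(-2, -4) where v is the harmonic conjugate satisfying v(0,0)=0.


Step 1: v_x = -u_y = 2y - 1
Step 2: v_y = u_x = 2x - 3
Step 3: v = 2xy - x - 3y + C
Step 4: v(0,0) = 0 => C = 0
Step 5: v(-2, -4) = 30

30


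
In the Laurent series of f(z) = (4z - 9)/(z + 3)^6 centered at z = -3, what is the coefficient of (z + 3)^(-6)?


Step 1: Write the numerator in powers of (z + 3): 4z - 9 = 4(z + 3) + (4*(-3) - 9) = 4(z + 3) - 21
Step 2: Divide by (z + 3)^6: f(z) = -21(z + 3)^(-6) + 4(z + 3)^(-5)
Step 3: This finite sum is the Laurent series of f about z = -3.
Step 4: Coefficient of (z + 3)^(-6) = 4*(-3) - 9 = -21

-21


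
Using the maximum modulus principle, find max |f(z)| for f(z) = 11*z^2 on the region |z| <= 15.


Step 1: On |z| = 15, |f(z)| = 11 * |z|^2 = 11 * 15^2
Step 2: By maximum modulus principle, maximum is on boundary.
Step 3: Maximum = 11 * 225 = 2475

2475


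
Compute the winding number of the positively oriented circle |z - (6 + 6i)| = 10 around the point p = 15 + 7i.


Step 1: Center c = (6, 6), radius = 10
Step 2: |p - c|^2 = 9^2 + 1^2 = 82
Step 3: r^2 = 100
Step 4: |p-c| < r so winding number = 1

1


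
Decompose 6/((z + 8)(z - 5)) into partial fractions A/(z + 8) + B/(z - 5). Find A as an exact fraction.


Step 1: Multiply both sides by (z + 8) and set z = -8
Step 2: A = 6 / (-8 - 5)
Step 3: A = 6 / (-13)
Step 4: A = -6/13

-6/13


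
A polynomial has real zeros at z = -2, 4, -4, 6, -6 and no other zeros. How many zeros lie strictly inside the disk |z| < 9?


Step 1: Check each root:
  z = -2: |-2| = 2 < 9
  z = 4: |4| = 4 < 9
  z = -4: |-4| = 4 < 9
  z = 6: |6| = 6 < 9
  z = -6: |-6| = 6 < 9
Step 2: Count = 5

5


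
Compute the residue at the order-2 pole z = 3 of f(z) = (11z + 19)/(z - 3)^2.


Step 1: Pole of order 2 at z = 3
Step 2: Res = lim d/dz [(z - 3)^2 * f(z)] as z -> 3
Step 3: (z - 3)^2 * f(z) = 11z + 19
Step 4: d/dz[11z + 19] = 11

11


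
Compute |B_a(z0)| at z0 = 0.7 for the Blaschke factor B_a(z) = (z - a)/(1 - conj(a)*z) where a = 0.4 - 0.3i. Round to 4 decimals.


Step 1: Numerator z0 - a = 0.7 - (0.4 - 0.3i) = 0.3 + 0.3i
Step 2: Denominator 1 - conj(a)*z0 = 1 - (0.4 + 0.3i)*0.7 = 0.72 - 0.21i
Step 3: |z0 - a|^2 = 0.3^2 + 0.3^2 = 0.18; |1 - conj(a)*z0|^2 = 0.72^2 + (-0.21)^2 = 0.5625
Step 4: |B_a(0.7)| = sqrt(0.18 / 0.5625) = sqrt(0.32)
Step 5: = 0.5657

0.5657


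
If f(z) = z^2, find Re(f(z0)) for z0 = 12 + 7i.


Step 1: z0 = 12 + 7i
Step 2: z0^2 = 12^2 - 7^2 + 168i
Step 3: real part = 144 - 49 = 95

95


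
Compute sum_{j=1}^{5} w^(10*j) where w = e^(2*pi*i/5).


Step 1: The sum sum_{j=1}^{n} w^(k*j) equals n if n | k, else 0.
Step 2: Here n = 5, k = 10
Step 3: Does n divide k? 5 | 10 -> True
Step 4: Sum = 5

5


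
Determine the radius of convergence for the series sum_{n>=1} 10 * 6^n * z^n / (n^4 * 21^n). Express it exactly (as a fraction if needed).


Step 1: General term a_n = 10 * 6^n / (n^4 * 21^n)
Step 2: By the root test, |a_n|^(1/n) = 10^(1/n) * 6 / (n^(4/n) * 21) -> 6/21 as n -> infinity (since 10^(1/n) -> 1 and n^(4/n) -> 1)
Step 3: R = 1/lim|a_n|^(1/n) = 21/6 = 7/2

7/2


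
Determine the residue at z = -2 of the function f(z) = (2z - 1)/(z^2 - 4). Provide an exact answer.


Step 1: Q(z) = z^2 - 4 = (z + 2)(z - 2)
Step 2: Q'(z) = 2z
Step 3: Q'(-2) = -4, P(-2) = -5
Step 4: Res = P(-2)/Q'(-2) = -5/(-4) = 5/4

5/4


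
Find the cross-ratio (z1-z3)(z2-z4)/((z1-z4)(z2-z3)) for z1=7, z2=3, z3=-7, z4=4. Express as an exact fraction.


Step 1: (z1-z3)(z2-z4) = 14 * (-1) = -14
Step 2: (z1-z4)(z2-z3) = 3 * 10 = 30
Step 3: Cross-ratio = -14/30 = -7/15

-7/15


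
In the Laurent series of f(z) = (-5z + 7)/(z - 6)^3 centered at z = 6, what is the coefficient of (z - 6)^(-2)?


Step 1: Write the numerator in powers of (z - 6): -5z + 7 = -5(z - 6) + (-5*6 + 7) = -5(z - 6) - 23
Step 2: Divide by (z - 6)^3: f(z) = -23(z - 6)^(-3) - 5(z - 6)^(-2)
Step 3: This finite sum is the Laurent series of f about z = 6.
Step 4: Coefficient of (z - 6)^(-2) = coefficient of (z - 6) in the re-centred numerator = -5

-5


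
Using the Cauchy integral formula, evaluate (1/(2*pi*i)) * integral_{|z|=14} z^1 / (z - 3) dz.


Step 1: f(z) = z^1, a = 3 is inside |z| = 14
Step 2: By Cauchy integral formula: (1/(2pi*i)) * integral = f(a)
Step 3: f(3) = 3^1 = 3

3


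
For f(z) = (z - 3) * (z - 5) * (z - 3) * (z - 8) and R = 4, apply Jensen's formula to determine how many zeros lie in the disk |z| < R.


Jensen's formula: (1/2pi)*integral log|f(Re^it)|dt = log|f(0)| + sum_{|a_k|<R} log(R/|a_k|)
Step 1: f(0) = (-3) * (-5) * (-3) * (-8) = 360
Step 2: log|f(0)| = log|3| + log|5| + log|3| + log|8| = 5.8861
Step 3: Zeros inside |z| < 4: 3, 3
Step 4: Jensen sum = log(4/3) + log(4/3) = 0.5754
Step 5: n(R) = number of terms in the Jensen sum = count of zeros inside |z| < 4 = 2

2


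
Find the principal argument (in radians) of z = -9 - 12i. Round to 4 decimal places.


Step 1: z = -9 - 12i
Step 2: arg(z) = atan2(-12, -9)
Step 3: arg(z) = -2.2143

-2.2143


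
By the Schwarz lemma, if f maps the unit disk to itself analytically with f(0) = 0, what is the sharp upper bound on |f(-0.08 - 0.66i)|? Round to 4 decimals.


Step 1: Schwarz lemma: if f: D -> D is analytic with f(0) = 0, then |f(z)| <= |z| for all z in D, and this is sharp (f(z) = z).
Step 2: |z0|^2 = (-0.08)^2 + (-0.66)^2 = 0.442
Step 3: |z0| = sqrt(0.442) = 0.664831
Step 4: Best bound = |z0| = 0.6648

0.6648


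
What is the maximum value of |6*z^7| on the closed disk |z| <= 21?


Step 1: On |z| = 21, |f(z)| = 6 * |z|^7 = 6 * 21^7
Step 2: By maximum modulus principle, maximum is on boundary.
Step 3: Maximum = 6 * 1801088541 = 10806531246

10806531246


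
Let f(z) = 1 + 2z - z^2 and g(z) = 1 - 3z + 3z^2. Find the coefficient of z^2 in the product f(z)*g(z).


Step 1: z^2 term in f*g comes from: (1)*(3z^2) + (2z)*(-3z) + (-z^2)*(1)
Step 2: = 3 - 6 - 1
Step 3: = -4

-4


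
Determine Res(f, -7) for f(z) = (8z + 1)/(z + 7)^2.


Step 1: Pole of order 2 at z = -7
Step 2: Res = lim d/dz [(z + 7)^2 * f(z)] as z -> -7
Step 3: (z + 7)^2 * f(z) = 8z + 1
Step 4: d/dz[8z + 1] = 8

8


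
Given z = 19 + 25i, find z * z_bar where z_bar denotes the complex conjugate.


Step 1: conj(z) = 19 - 25i
Step 2: z * conj(z) = 19^2 + 25^2
Step 3: = 361 + 625 = 986

986


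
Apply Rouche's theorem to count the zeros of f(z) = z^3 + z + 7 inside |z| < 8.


Step 1: On |z| = 8 the three terms have sizes |z^3| = 8^3 = 512, |z| = 8, |7| = 7
Step 2: The dominant term is g(z) = z^3; let h(z) = z + 7 so f = g + h
Step 3: On |z| = 8: |g| = 512 and |h| <= 8 + 7 = 15
Step 4: Since 512 > 15, |h| < |g| on |z| = 8, so by Rouche f has the same number of zeros as g inside |z| < 8
Step 5: g(z) = z^3 has 3 zeros (all at the origin) inside |z| < 8. Answer = 3

3


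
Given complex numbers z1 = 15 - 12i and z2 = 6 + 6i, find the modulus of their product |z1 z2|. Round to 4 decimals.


Step 1: |z1| = sqrt(15^2 + (-12)^2) = sqrt(369)
Step 2: |z2| = sqrt(6^2 + 6^2) = sqrt(72)
Step 3: |z1*z2| = |z1|*|z2| = sqrt(369) * sqrt(72) = sqrt(369 * 72) = sqrt(26568)
Step 4: = 162.9969

162.9969


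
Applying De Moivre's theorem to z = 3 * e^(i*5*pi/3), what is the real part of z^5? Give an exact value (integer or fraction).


Step 1: By De Moivre's theorem, z^5 = 3^5 * e^(i*5*5*pi/3) = 243 * (cos(25*pi/3) + i*sin(25*pi/3))
Step 2: |z|^5 = 3^5 = 243
Step 3: Reduce the angle mod 2*pi: 25*pi/3 - 8*pi = pi/3
Step 4: cos(pi/3) = 1/2
Step 5: Re(z^5) = 243 * 1/2 = 243/2

243/2


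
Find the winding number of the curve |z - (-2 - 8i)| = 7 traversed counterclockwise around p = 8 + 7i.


Step 1: Center c = (-2, -8), radius = 7
Step 2: |p - c|^2 = 10^2 + 15^2 = 325
Step 3: r^2 = 49
Step 4: |p-c| > r so winding number = 0

0


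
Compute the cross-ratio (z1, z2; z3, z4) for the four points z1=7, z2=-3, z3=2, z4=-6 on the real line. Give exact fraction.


Step 1: (z1-z3)(z2-z4) = 5 * 3 = 15
Step 2: (z1-z4)(z2-z3) = 13 * (-5) = -65
Step 3: Cross-ratio = -15/65 = -3/13

-3/13


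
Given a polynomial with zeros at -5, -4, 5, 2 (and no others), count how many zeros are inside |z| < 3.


Step 1: Check each root:
  z = -5: |-5| = 5 >= 3
  z = -4: |-4| = 4 >= 3
  z = 5: |5| = 5 >= 3
  z = 2: |2| = 2 < 3
Step 2: Count = 1

1


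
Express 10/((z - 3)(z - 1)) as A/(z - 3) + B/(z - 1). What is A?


Step 1: Multiply both sides by (z - 3) and set z = 3
Step 2: A = 10 / (3 - 1)
Step 3: A = 10 / 2
Step 4: A = 5

5


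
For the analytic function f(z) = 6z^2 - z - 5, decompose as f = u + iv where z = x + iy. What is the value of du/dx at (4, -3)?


Step 1: f(z) = 6(x+iy)^2 - (x+iy) - 5
Step 2: u = 6(x^2 - y^2) - x - 5
Step 3: u_x = 12x - 1
Step 4: At (4, -3): u_x = 48 - 1 = 47

47


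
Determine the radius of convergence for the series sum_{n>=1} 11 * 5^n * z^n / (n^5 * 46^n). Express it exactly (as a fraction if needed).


Step 1: General term a_n = 11 * 5^n / (n^5 * 46^n)
Step 2: By the root test, |a_n|^(1/n) = 11^(1/n) * 5 / (n^(5/n) * 46) -> 5/46 as n -> infinity (since 11^(1/n) -> 1 and n^(5/n) -> 1)
Step 3: R = 1/lim|a_n|^(1/n) = 46/5

46/5


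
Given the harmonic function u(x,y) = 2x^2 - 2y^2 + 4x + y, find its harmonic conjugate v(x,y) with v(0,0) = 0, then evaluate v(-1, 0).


Step 1: v_x = -u_y = 4y - 1
Step 2: v_y = u_x = 4x + 4
Step 3: v = 4xy - x + 4y + C
Step 4: v(0,0) = 0 => C = 0
Step 5: v(-1, 0) = 1

1


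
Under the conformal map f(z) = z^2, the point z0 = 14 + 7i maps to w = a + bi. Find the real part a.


Step 1: z0 = 14 + 7i
Step 2: z0^2 = 14^2 - 7^2 + 196i
Step 3: real part = 196 - 49 = 147

147


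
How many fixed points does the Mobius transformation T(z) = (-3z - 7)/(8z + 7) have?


Step 1: Fixed points satisfy T(z) = z
Step 2: 8z^2 + 10z + 7 = 0
Step 3: Discriminant = 10^2 - 4*8*7 = -124
Step 4: Number of fixed points = 2

2


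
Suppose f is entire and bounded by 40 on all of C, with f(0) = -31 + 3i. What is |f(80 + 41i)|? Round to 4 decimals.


Step 1: By Liouville's theorem, a bounded entire function is constant.
Step 2: f(z) = f(0) = -31 + 3i for all z.
Step 3: |f(w)| = |-31 + 3i| = sqrt(961 + 9)
Step 4: = 31.1448

31.1448


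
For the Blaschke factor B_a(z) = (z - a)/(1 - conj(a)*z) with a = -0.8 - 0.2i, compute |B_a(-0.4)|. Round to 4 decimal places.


Step 1: Numerator z0 - a = -0.4 - (-0.8 - 0.2i) = 0.4 + 0.2i
Step 2: Denominator 1 - conj(a)*z0 = 1 - (-0.8 + 0.2i)*(-0.4) = 0.68 + 0.08i
Step 3: |z0 - a|^2 = 0.4^2 + 0.2^2 = 0.2; |1 - conj(a)*z0|^2 = 0.68^2 + 0.08^2 = 0.4688
Step 4: |B_a(-0.4)| = sqrt(0.2 / 0.4688) = sqrt(0.426621)
Step 5: = 0.6532

0.6532


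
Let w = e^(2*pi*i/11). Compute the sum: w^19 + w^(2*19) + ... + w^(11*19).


Step 1: The sum sum_{j=1}^{n} w^(k*j) equals n if n | k, else 0.
Step 2: Here n = 11, k = 19
Step 3: Does n divide k? 11 | 19 -> False
Step 4: Sum = 0

0


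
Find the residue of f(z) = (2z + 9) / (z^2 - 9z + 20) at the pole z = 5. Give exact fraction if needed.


Step 1: Q(z) = z^2 - 9z + 20 = (z - 5)(z - 4)
Step 2: Q'(z) = 2z - 9
Step 3: Q'(5) = 1, P(5) = 19
Step 4: Res = P(5)/Q'(5) = 19/1 = 19

19
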